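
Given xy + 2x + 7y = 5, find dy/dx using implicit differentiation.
Take d/dx of both sides. Since y is implicitly a function of x, the chain rule attaches a y' = dy/dx factor whenever we differentiate through y.

Set F(x, y) = (left side) − (right side), so the curve is F = 0. Differentiating each term of F:
  d/dx[xy] = x·y' + y
  d/dx[2x] = 2
  d/dx[7y] = 7·y'
  d/dx[-5] = 0

Collecting, the y'-free part is the partial derivative in x and the y' coefficient is the partial derivative in y:
  ∂F/∂x = y + 2
  ∂F/∂y = x + 7

so d/dx[F(x, y(x))] = ∂F/∂x + (∂F/∂y)·y' = 0. Rearranging,
  dy/dx = -(∂F/∂x)/(∂F/∂y) = -(y + 2)/(x + 7) = (-y - 2)/(x + 7)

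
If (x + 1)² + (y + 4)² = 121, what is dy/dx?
Differentiate the relation implicitly: treat y = y(x) and apply the chain rule, so every y-derivative picks up a y' = dy/dx factor.

With everything moved to the left-hand side, differentiate term by term:
  d/dx[(x + 1)^2] = 2x + 2
  d/dx[(y + 4)^2] = 2·y'(y + 4)
  d/dx[-121] = 0

Separating the contributions that come from x directly and those that come through y:
  without y':      2x + 2
  multiplying y':  2y + 8

so (2x + 2) + (2y + 8)·y' = 0, and therefore
  dy/dx = -(2x + 2)/(2y + 8) = (-x - 1)/(y + 4)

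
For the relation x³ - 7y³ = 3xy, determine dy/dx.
Apply d/dx to both sides, remembering that y depends on x. Each occurrence of y therefore brings in a y' = dy/dx via the chain rule.

With F(x, y) equal to the left-hand side minus the right, differentiate F term by term:
  d/dx[x^3] = 3x^2
  d/dx[-3xy] = -3x·y' - 3y
  d/dx[-7y^3] = -21y^2·y'
Adding these up, d/dx[F] = 0 becomes
  (3x^2 - 3y) + (-3x - 21y^2)·y' = 0,
so isolating y',
  dy/dx = -(3x^2 - 3y)/(-3x - 21y^2) = (x^2 - y)/(x + 7y^2)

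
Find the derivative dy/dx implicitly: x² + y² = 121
Apply d/dx to both sides, remembering that y depends on x. Each occurrence of y therefore brings in a y' = dy/dx via the chain rule.

With F(x, y) equal to the left-hand side minus the right, differentiate F term by term:
  d/dx[x^2] = 2x
  d/dx[y^2] = 2y·y'
  d/dx[-121] = 0
Adding these up, d/dx[F] = 0 becomes
  (2x) + (2y)·y' = 0,
so isolating y',
  dy/dx = -(2x)/(2y) = -x/y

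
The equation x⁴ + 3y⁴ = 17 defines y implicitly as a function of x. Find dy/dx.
Differentiate the relation implicitly: treat y = y(x) and apply the chain rule, so every y-derivative picks up a y' = dy/dx factor.

With everything moved to the left-hand side, differentiate term by term:
  d/dx[x^4] = 4x^3
  d/dx[3y^4] = 12y^3·y'
  d/dx[-17] = 0

Separating the contributions that come from x directly and those that come through y:
  without y':      4x^3
  multiplying y':  12y^3

so (4x^3) + (12y^3)·y' = 0, and therefore
  dy/dx = -(4x^3)/(12y^3) = -x^3/(3y^3)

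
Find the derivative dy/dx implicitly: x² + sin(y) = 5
Apply d/dx to both sides, remembering that y depends on x. Each occurrence of y therefore brings in a y' = dy/dx via the chain rule.

With F(x, y) equal to the left-hand side minus the right, differentiate F term by term:
  d/dx[x^2] = 2x
  d/dx[sin(y)] = y'·cos(y)
  d/dx[-5] = 0
Adding these up, d/dx[F] = 0 becomes
  (2x) + (cos(y))·y' = 0,
so isolating y',
  dy/dx = -(2x)/(cos(y)) = -2x/cos(y)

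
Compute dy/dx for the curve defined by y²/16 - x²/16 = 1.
Take d/dx of both sides. Since y is implicitly a function of x, the chain rule attaches a y' = dy/dx factor whenever we differentiate through y.

Set F(x, y) = (left side) − (right side), so the curve is F = 0. Differentiating each term of F:
  d/dx[-x^2/16] = -x/8
  d/dx[y^2/16] = y·y'/8
  d/dx[-1] = 0

Collecting, the y'-free part is the partial derivative in x and the y' coefficient is the partial derivative in y:
  ∂F/∂x = -x/8
  ∂F/∂y = y/8

so d/dx[F(x, y(x))] = ∂F/∂x + (∂F/∂y)·y' = 0. Rearranging,
  dy/dx = -(∂F/∂x)/(∂F/∂y) = -(-x/8)/(y/8) = x/y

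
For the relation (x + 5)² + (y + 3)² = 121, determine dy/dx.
Take d/dx of both sides. Since y is implicitly a function of x, the chain rule attaches a y' = dy/dx factor whenever we differentiate through y.

Set F(x, y) = (left side) − (right side), so the curve is F = 0. Differentiating each term of F:
  d/dx[(x + 5)^2] = 2x + 10
  d/dx[(y + 3)^2] = 2·y'(y + 3)
  d/dx[-121] = 0

Collecting, the y'-free part is the partial derivative in x and the y' coefficient is the partial derivative in y:
  ∂F/∂x = 2x + 10
  ∂F/∂y = 2y + 6

so d/dx[F(x, y(x))] = ∂F/∂x + (∂F/∂y)·y' = 0. Rearranging,
  dy/dx = -(∂F/∂x)/(∂F/∂y) = -(2x + 10)/(2y + 6) = (-x - 5)/(y + 3)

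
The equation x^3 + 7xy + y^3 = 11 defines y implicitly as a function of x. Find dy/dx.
Apply d/dx to both sides, remembering that y depends on x. Each occurrence of y therefore brings in a y' = dy/dx via the chain rule.

With F(x, y) equal to the left-hand side minus the right, differentiate F term by term:
  d/dx[x^3] = 3x^2
  d/dx[7xy] = 7x·y' + 7y
  d/dx[y^3] = 3y^2·y'
  d/dx[-11] = 0
Adding these up, d/dx[F] = 0 becomes
  (3x^2 + 7y) + (7x + 3y^2)·y' = 0,
so isolating y',
  dy/dx = -(3x^2 + 7y)/(7x + 3y^2) = (-3x^2 - 7y)/(7x + 3y^2)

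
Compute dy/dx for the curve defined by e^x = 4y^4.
Differentiate the relation implicitly: treat y = y(x) and apply the chain rule, so every y-derivative picks up a y' = dy/dx factor.

With everything moved to the left-hand side, differentiate term by term:
  d/dx[-4y^4] = -16y^3·y'
  d/dx[e^(x)] = e^(x)

Separating the contributions that come from x directly and those that come through y:
  without y':      e^(x)
  multiplying y':  -16y^3

so (e^(x)) + (-16y^3)·y' = 0, and therefore
  dy/dx = -(e^(x))/(-16y^3) = e^(x)/(16y^3)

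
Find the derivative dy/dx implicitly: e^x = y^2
Differentiate the relation implicitly: treat y = y(x) and apply the chain rule, so every y-derivative picks up a y' = dy/dx factor.

With everything moved to the left-hand side, differentiate term by term:
  d/dx[-y^2] = -2y·y'
  d/dx[e^(x)] = e^(x)

Separating the contributions that come from x directly and those that come through y:
  without y':      e^(x)
  multiplying y':  -2y

so (e^(x)) + (-2y)·y' = 0, and therefore
  dy/dx = -(e^(x))/(-2y) = e^(x)/(2y)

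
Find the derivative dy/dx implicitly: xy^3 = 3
Take d/dx of both sides. Since y is implicitly a function of x, the chain rule attaches a y' = dy/dx factor whenever we differentiate through y.

Set F(x, y) = (left side) − (right side), so the curve is F = 0. Differentiating each term of F:
  d/dx[xy^3] = 3xy^2·y' + y^3
  d/dx[-3] = 0

Collecting, the y'-free part is the partial derivative in x and the y' coefficient is the partial derivative in y:
  ∂F/∂x = y^3
  ∂F/∂y = 3xy^2

so d/dx[F(x, y(x))] = ∂F/∂x + (∂F/∂y)·y' = 0. Rearranging,
  dy/dx = -(∂F/∂x)/(∂F/∂y) = -(y^3)/(3xy^2) = -y/(3x)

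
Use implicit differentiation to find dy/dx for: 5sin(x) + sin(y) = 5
Differentiate the relation implicitly: treat y = y(x) and apply the chain rule, so every y-derivative picks up a y' = dy/dx factor.

With everything moved to the left-hand side, differentiate term by term:
  d/dx[5sin(x)] = 5cos(x)
  d/dx[sin(y)] = y'·cos(y)
  d/dx[-5] = 0

Separating the contributions that come from x directly and those that come through y:
  without y':      5cos(x)
  multiplying y':  cos(y)

so (5cos(x)) + (cos(y))·y' = 0, and therefore
  dy/dx = -(5cos(x))/(cos(y)) = -5cos(x)/cos(y)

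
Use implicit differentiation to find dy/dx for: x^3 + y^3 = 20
Differentiate both sides with respect to x, treating y as y(x). By the chain rule, any term containing y contributes a factor of y' = dy/dx when we differentiate it.

Move every term to one side and write the relation as F(x, y) = 0. Term by term,
  d/dx[x^3] = 3x^2
  d/dx[y^3] = 3y^2·y'
  d/dx[-20] = 0

The pieces without y' make up ∂F/∂x and the coefficient of y' is ∂F/∂y:
  ∂F/∂x = 3x^2,
  ∂F/∂y = 3y^2.

Since d/dx[F] = ∂F/∂x + (∂F/∂y)·y' = 0, solve for y':
  (∂F/∂y)·y' = -∂F/∂x
  dy/dx = -(∂F/∂x)/(∂F/∂y) = -(3x^2)/(3y^2) = -x^2/y^2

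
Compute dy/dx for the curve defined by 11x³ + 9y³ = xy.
Apply d/dx to both sides, remembering that y depends on x. Each occurrence of y therefore brings in a y' = dy/dx via the chain rule.

With F(x, y) equal to the left-hand side minus the right, differentiate F term by term:
  d/dx[11x^3] = 33x^2
  d/dx[-xy] = -x·y' - y
  d/dx[9y^3] = 27y^2·y'
Adding these up, d/dx[F] = 0 becomes
  (33x^2 - y) + (-x + 27y^2)·y' = 0,
so isolating y',
  dy/dx = -(33x^2 - y)/(-x + 27y^2) = (33x^2 - y)/(x - 27y^2)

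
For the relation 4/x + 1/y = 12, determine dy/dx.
Take d/dx of both sides. Since y is implicitly a function of x, the chain rule attaches a y' = dy/dx factor whenever we differentiate through y.

Set F(x, y) = (left side) − (right side), so the curve is F = 0. Differentiating each term of F:
  d/dx[1/y] = -y'/y^2
  d/dx[4/x] = -4/x^2
  d/dx[-12] = 0

Collecting, the y'-free part is the partial derivative in x and the y' coefficient is the partial derivative in y:
  ∂F/∂x = -4/x^2
  ∂F/∂y = -1/y^2

so d/dx[F(x, y(x))] = ∂F/∂x + (∂F/∂y)·y' = 0. Rearranging,
  dy/dx = -(∂F/∂x)/(∂F/∂y) = -(-4/x^2)/(-1/y^2) = -4y^2/x^2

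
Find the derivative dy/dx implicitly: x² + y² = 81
Differentiate the relation implicitly: treat y = y(x) and apply the chain rule, so every y-derivative picks up a y' = dy/dx factor.

With everything moved to the left-hand side, differentiate term by term:
  d/dx[x^2] = 2x
  d/dx[y^2] = 2y·y'
  d/dx[-81] = 0

Separating the contributions that come from x directly and those that come through y:
  without y':      2x
  multiplying y':  2y

so (2x) + (2y)·y' = 0, and therefore
  dy/dx = -(2x)/(2y) = -x/y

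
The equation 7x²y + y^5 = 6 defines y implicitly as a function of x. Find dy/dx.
Differentiate both sides with respect to x, treating y as y(x). By the chain rule, any term containing y contributes a factor of y' = dy/dx when we differentiate it.

Move every term to one side and write the relation as F(x, y) = 0. Term by term,
  d/dx[7x^2y] = 7x^2·y' + 14xy
  d/dx[y^5] = 5y^4·y'
  d/dx[-6] = 0

The pieces without y' make up ∂F/∂x and the coefficient of y' is ∂F/∂y:
  ∂F/∂x = 14xy,
  ∂F/∂y = 7x^2 + 5y^4.

Since d/dx[F] = ∂F/∂x + (∂F/∂y)·y' = 0, solve for y':
  (∂F/∂y)·y' = -∂F/∂x
  dy/dx = -(∂F/∂x)/(∂F/∂y) = -(14xy)/(7x^2 + 5y^4) = -14xy/(7x^2 + 5y^4)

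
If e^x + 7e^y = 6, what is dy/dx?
Take d/dx of both sides. Since y is implicitly a function of x, the chain rule attaches a y' = dy/dx factor whenever we differentiate through y.

Set F(x, y) = (left side) − (right side), so the curve is F = 0. Differentiating each term of F:
  d/dx[e^(x)] = e^(x)
  d/dx[7e^(y)] = 7·y'·e^(y)
  d/dx[-6] = 0

Collecting, the y'-free part is the partial derivative in x and the y' coefficient is the partial derivative in y:
  ∂F/∂x = e^(x)
  ∂F/∂y = 7e^(y)

so d/dx[F(x, y(x))] = ∂F/∂x + (∂F/∂y)·y' = 0. Rearranging,
  dy/dx = -(∂F/∂x)/(∂F/∂y) = -(e^(x))/(7e^(y)) = -e^(x - y)/7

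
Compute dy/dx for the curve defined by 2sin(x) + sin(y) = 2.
Differentiate both sides with respect to x, treating y as y(x). By the chain rule, any term containing y contributes a factor of y' = dy/dx when we differentiate it.

Move every term to one side and write the relation as F(x, y) = 0. Term by term,
  d/dx[2sin(x)] = 2cos(x)
  d/dx[sin(y)] = y'·cos(y)
  d/dx[-2] = 0

The pieces without y' make up ∂F/∂x and the coefficient of y' is ∂F/∂y:
  ∂F/∂x = 2cos(x),
  ∂F/∂y = cos(y).

Since d/dx[F] = ∂F/∂x + (∂F/∂y)·y' = 0, solve for y':
  (∂F/∂y)·y' = -∂F/∂x
  dy/dx = -(∂F/∂x)/(∂F/∂y) = -(2cos(x))/(cos(y)) = -2cos(x)/cos(y)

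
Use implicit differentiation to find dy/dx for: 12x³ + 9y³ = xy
Take d/dx of both sides. Since y is implicitly a function of x, the chain rule attaches a y' = dy/dx factor whenever we differentiate through y.

Set F(x, y) = (left side) − (right side), so the curve is F = 0. Differentiating each term of F:
  d/dx[12x^3] = 36x^2
  d/dx[-xy] = -x·y' - y
  d/dx[9y^3] = 27y^2·y'

Collecting, the y'-free part is the partial derivative in x and the y' coefficient is the partial derivative in y:
  ∂F/∂x = 36x^2 - y
  ∂F/∂y = -x + 27y^2

so d/dx[F(x, y(x))] = ∂F/∂x + (∂F/∂y)·y' = 0. Rearranging,
  dy/dx = -(∂F/∂x)/(∂F/∂y) = -(36x^2 - y)/(-x + 27y^2) = (36x^2 - y)/(x - 27y^2)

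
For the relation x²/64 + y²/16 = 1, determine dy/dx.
Apply d/dx to both sides, remembering that y depends on x. Each occurrence of y therefore brings in a y' = dy/dx via the chain rule.

With F(x, y) equal to the left-hand side minus the right, differentiate F term by term:
  d/dx[x^2/64] = x/32
  d/dx[y^2/16] = y·y'/8
  d/dx[-1] = 0
Adding these up, d/dx[F] = 0 becomes
  (x/32) + (y/8)·y' = 0,
so isolating y',
  dy/dx = -(x/32)/(y/8) = -x/(4y)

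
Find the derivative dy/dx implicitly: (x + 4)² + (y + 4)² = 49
Differentiate both sides with respect to x, treating y as y(x). By the chain rule, any term containing y contributes a factor of y' = dy/dx when we differentiate it.

Move every term to one side and write the relation as F(x, y) = 0. Term by term,
  d/dx[(x + 4)^2] = 2x + 8
  d/dx[(y + 4)^2] = 2·y'(y + 4)
  d/dx[-49] = 0

The pieces without y' make up ∂F/∂x and the coefficient of y' is ∂F/∂y:
  ∂F/∂x = 2x + 8,
  ∂F/∂y = 2y + 8.

Since d/dx[F] = ∂F/∂x + (∂F/∂y)·y' = 0, solve for y':
  (∂F/∂y)·y' = -∂F/∂x
  dy/dx = -(∂F/∂x)/(∂F/∂y) = -(2x + 8)/(2y + 8) = (-x - 4)/(y + 4)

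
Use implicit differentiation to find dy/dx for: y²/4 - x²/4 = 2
Differentiate both sides with respect to x, treating y as y(x). By the chain rule, any term containing y contributes a factor of y' = dy/dx when we differentiate it.

Move every term to one side and write the relation as F(x, y) = 0. Term by term,
  d/dx[-x^2/4] = -x/2
  d/dx[y^2/4] = y·y'/2
  d/dx[-2] = 0

The pieces without y' make up ∂F/∂x and the coefficient of y' is ∂F/∂y:
  ∂F/∂x = -x/2,
  ∂F/∂y = y/2.

Since d/dx[F] = ∂F/∂x + (∂F/∂y)·y' = 0, solve for y':
  (∂F/∂y)·y' = -∂F/∂x
  dy/dx = -(∂F/∂x)/(∂F/∂y) = -(-x/2)/(y/2) = x/y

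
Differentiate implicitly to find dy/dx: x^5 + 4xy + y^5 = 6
Apply d/dx to both sides, remembering that y depends on x. Each occurrence of y therefore brings in a y' = dy/dx via the chain rule.

With F(x, y) equal to the left-hand side minus the right, differentiate F term by term:
  d/dx[x^5] = 5x^4
  d/dx[4xy] = 4x·y' + 4y
  d/dx[y^5] = 5y^4·y'
  d/dx[-6] = 0
Adding these up, d/dx[F] = 0 becomes
  (5x^4 + 4y) + (4x + 5y^4)·y' = 0,
so isolating y',
  dy/dx = -(5x^4 + 4y)/(4x + 5y^4) = (-5x^4 - 4y)/(4x + 5y^4)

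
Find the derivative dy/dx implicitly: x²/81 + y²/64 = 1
Take d/dx of both sides. Since y is implicitly a function of x, the chain rule attaches a y' = dy/dx factor whenever we differentiate through y.

Set F(x, y) = (left side) − (right side), so the curve is F = 0. Differentiating each term of F:
  d/dx[x^2/81] = 2x/81
  d/dx[y^2/64] = y·y'/32
  d/dx[-1] = 0

Collecting, the y'-free part is the partial derivative in x and the y' coefficient is the partial derivative in y:
  ∂F/∂x = 2x/81
  ∂F/∂y = y/32

so d/dx[F(x, y(x))] = ∂F/∂x + (∂F/∂y)·y' = 0. Rearranging,
  dy/dx = -(∂F/∂x)/(∂F/∂y) = -(2x/81)/(y/32) = -64x/(81y)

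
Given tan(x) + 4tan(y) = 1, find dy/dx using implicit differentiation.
Differentiate both sides with respect to x, treating y as y(x). By the chain rule, any term containing y contributes a factor of y' = dy/dx when we differentiate it.

Move every term to one side and write the relation as F(x, y) = 0. Term by term,
  d/dx[tan(x)] = tan(x)^2 + 1
  d/dx[4tan(y)] = 4·y'(tan(y)^2 + 1)
  d/dx[-1] = 0

The pieces without y' make up ∂F/∂x and the coefficient of y' is ∂F/∂y:
  ∂F/∂x = tan(x)^2 + 1,
  ∂F/∂y = 4tan(y)^2 + 4.

Since d/dx[F] = ∂F/∂x + (∂F/∂y)·y' = 0, solve for y':
  (∂F/∂y)·y' = -∂F/∂x
  dy/dx = -(∂F/∂x)/(∂F/∂y) = -(tan(x)^2 + 1)/(4tan(y)^2 + 4) = -cos(y)^2/(4cos(x)^2)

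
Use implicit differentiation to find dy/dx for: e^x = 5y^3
Apply d/dx to both sides, remembering that y depends on x. Each occurrence of y therefore brings in a y' = dy/dx via the chain rule.

With F(x, y) equal to the left-hand side minus the right, differentiate F term by term:
  d/dx[-5y^3] = -15y^2·y'
  d/dx[e^(x)] = e^(x)
Adding these up, d/dx[F] = 0 becomes
  (e^(x)) + (-15y^2)·y' = 0,
so isolating y',
  dy/dx = -(e^(x))/(-15y^2) = e^(x)/(15y^2)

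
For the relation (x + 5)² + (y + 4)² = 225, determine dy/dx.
Take d/dx of both sides. Since y is implicitly a function of x, the chain rule attaches a y' = dy/dx factor whenever we differentiate through y.

Set F(x, y) = (left side) − (right side), so the curve is F = 0. Differentiating each term of F:
  d/dx[(x + 5)^2] = 2x + 10
  d/dx[(y + 4)^2] = 2·y'(y + 4)
  d/dx[-225] = 0

Collecting, the y'-free part is the partial derivative in x and the y' coefficient is the partial derivative in y:
  ∂F/∂x = 2x + 10
  ∂F/∂y = 2y + 8

so d/dx[F(x, y(x))] = ∂F/∂x + (∂F/∂y)·y' = 0. Rearranging,
  dy/dx = -(∂F/∂x)/(∂F/∂y) = -(2x + 10)/(2y + 8) = (-x - 5)/(y + 4)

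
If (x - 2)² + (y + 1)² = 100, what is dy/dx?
Differentiate the relation implicitly: treat y = y(x) and apply the chain rule, so every y-derivative picks up a y' = dy/dx factor.

With everything moved to the left-hand side, differentiate term by term:
  d/dx[(x - 2)^2] = 2x - 4
  d/dx[(y + 1)^2] = 2·y'(y + 1)
  d/dx[-100] = 0

Separating the contributions that come from x directly and those that come through y:
  without y':      2x - 4
  multiplying y':  2y + 2

so (2x - 4) + (2y + 2)·y' = 0, and therefore
  dy/dx = -(2x - 4)/(2y + 2) = (2 - x)/(y + 1)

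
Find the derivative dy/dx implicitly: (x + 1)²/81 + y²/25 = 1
Differentiate the relation implicitly: treat y = y(x) and apply the chain rule, so every y-derivative picks up a y' = dy/dx factor.

With everything moved to the left-hand side, differentiate term by term:
  d/dx[y^2/25] = 2y·y'/25
  d/dx[(x + 1)^2/81] = 2x/81 + 2/81
  d/dx[-1] = 0

Separating the contributions that come from x directly and those that come through y:
  without y':      2x/81 + 2/81
  multiplying y':  2y/25

so (2x/81 + 2/81) + (2y/25)·y' = 0, and therefore
  dy/dx = -(2x/81 + 2/81)/(2y/25)
        = -(2(x + 1)/81)/(2y/25) = 25(-x - 1)/(81y)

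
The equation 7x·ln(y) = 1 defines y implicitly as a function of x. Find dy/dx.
Apply d/dx to both sides, remembering that y depends on x. Each occurrence of y therefore brings in a y' = dy/dx via the chain rule.

With F(x, y) equal to the left-hand side minus the right, differentiate F term by term:
  d/dx[7x·ln(y)] = 7x·y'/y + 7ln(y)
  d/dx[-1] = 0
Adding these up, d/dx[F] = 0 becomes
  (7ln(y)) + (7x/y)·y' = 0,
so isolating y',
  dy/dx = -(7ln(y))/(7x/y) = -y·ln(y)/x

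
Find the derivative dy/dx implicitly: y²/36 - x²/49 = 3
Take d/dx of both sides. Since y is implicitly a function of x, the chain rule attaches a y' = dy/dx factor whenever we differentiate through y.

Set F(x, y) = (left side) − (right side), so the curve is F = 0. Differentiating each term of F:
  d/dx[-x^2/49] = -2x/49
  d/dx[y^2/36] = y·y'/18
  d/dx[-3] = 0

Collecting, the y'-free part is the partial derivative in x and the y' coefficient is the partial derivative in y:
  ∂F/∂x = -2x/49
  ∂F/∂y = y/18

so d/dx[F(x, y(x))] = ∂F/∂x + (∂F/∂y)·y' = 0. Rearranging,
  dy/dx = -(∂F/∂x)/(∂F/∂y) = -(-2x/49)/(y/18) = 36x/(49y)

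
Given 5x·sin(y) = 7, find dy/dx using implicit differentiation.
Apply d/dx to both sides, remembering that y depends on x. Each occurrence of y therefore brings in a y' = dy/dx via the chain rule.

With F(x, y) equal to the left-hand side minus the right, differentiate F term by term:
  d/dx[5x·sin(y)] = 5x·y'·cos(y) + 5sin(y)
  d/dx[-7] = 0
Adding these up, d/dx[F] = 0 becomes
  (5sin(y)) + (5x·cos(y))·y' = 0,
so isolating y',
  dy/dx = -(5sin(y))/(5x·cos(y)) = -tan(y)/x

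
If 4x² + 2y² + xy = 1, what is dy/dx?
Take d/dx of both sides. Since y is implicitly a function of x, the chain rule attaches a y' = dy/dx factor whenever we differentiate through y.

Set F(x, y) = (left side) − (right side), so the curve is F = 0. Differentiating each term of F:
  d/dx[4x^2] = 8x
  d/dx[xy] = x·y' + y
  d/dx[2y^2] = 4y·y'
  d/dx[-1] = 0

Collecting, the y'-free part is the partial derivative in x and the y' coefficient is the partial derivative in y:
  ∂F/∂x = 8x + y
  ∂F/∂y = x + 4y

so d/dx[F(x, y(x))] = ∂F/∂x + (∂F/∂y)·y' = 0. Rearranging,
  dy/dx = -(∂F/∂x)/(∂F/∂y) = -(8x + y)/(x + 4y) = (-8x - y)/(x + 4y)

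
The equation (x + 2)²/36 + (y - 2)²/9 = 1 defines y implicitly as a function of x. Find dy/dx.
Differentiate the relation implicitly: treat y = y(x) and apply the chain rule, so every y-derivative picks up a y' = dy/dx factor.

With everything moved to the left-hand side, differentiate term by term:
  d/dx[(x + 2)^2/36] = x/18 + 1/9
  d/dx[(y - 2)^2/9] = 2·y'(y - 2)/9
  d/dx[-1] = 0

Separating the contributions that come from x directly and those that come through y:
  without y':      x/18 + 1/9
  multiplying y':  2y/9 - 4/9

so (x/18 + 1/9) + (2y/9 - 4/9)·y' = 0, and therefore
  dy/dx = -(x/18 + 1/9)/(2y/9 - 4/9)
        = -((x + 2)/18)/(2(y - 2)/9) = (-x - 2)/(4(y - 2))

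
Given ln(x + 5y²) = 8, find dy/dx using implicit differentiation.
Apply d/dx to both sides, remembering that y depends on x. Each occurrence of y therefore brings in a y' = dy/dx via the chain rule.

With F(x, y) equal to the left-hand side minus the right, differentiate F term by term:
  d/dx[ln(x + 5y^2)] = (10y·y' + 1)/(x + 5y^2)
  d/dx[-8] = 0
Adding these up, d/dx[F] = 0 becomes
  (1/(x + 5y^2)) + (10y/(x + 5y^2))·y' = 0,
so isolating y',
  dy/dx = -(1/(x + 5y^2))/(10y/(x + 5y^2)) = -1/(10y)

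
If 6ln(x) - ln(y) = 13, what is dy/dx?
Differentiate the relation implicitly: treat y = y(x) and apply the chain rule, so every y-derivative picks up a y' = dy/dx factor.

With everything moved to the left-hand side, differentiate term by term:
  d/dx[6ln(x)] = 6/x
  d/dx[-ln(y)] = -y'/y
  d/dx[-13] = 0

Separating the contributions that come from x directly and those that come through y:
  without y':      6/x
  multiplying y':  -1/y

so (6/x) + (-1/y)·y' = 0, and therefore
  dy/dx = -(6/x)/(-1/y) = 6y/x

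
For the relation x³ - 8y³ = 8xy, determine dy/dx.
Differentiate both sides with respect to x, treating y as y(x). By the chain rule, any term containing y contributes a factor of y' = dy/dx when we differentiate it.

Move every term to one side and write the relation as F(x, y) = 0. Term by term,
  d/dx[x^3] = 3x^2
  d/dx[-8xy] = -8x·y' - 8y
  d/dx[-8y^3] = -24y^2·y'

The pieces without y' make up ∂F/∂x and the coefficient of y' is ∂F/∂y:
  ∂F/∂x = 3x^2 - 8y,
  ∂F/∂y = -8x - 24y^2.

Since d/dx[F] = ∂F/∂x + (∂F/∂y)·y' = 0, solve for y':
  (∂F/∂y)·y' = -∂F/∂x
  dy/dx = -(∂F/∂x)/(∂F/∂y) = -(3x^2 - 8y)/(-8x - 24y^2) = (3x^2/8 - y)/(x + 3y^2)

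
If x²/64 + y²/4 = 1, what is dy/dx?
Apply d/dx to both sides, remembering that y depends on x. Each occurrence of y therefore brings in a y' = dy/dx via the chain rule.

With F(x, y) equal to the left-hand side minus the right, differentiate F term by term:
  d/dx[x^2/64] = x/32
  d/dx[y^2/4] = y·y'/2
  d/dx[-1] = 0
Adding these up, d/dx[F] = 0 becomes
  (x/32) + (y/2)·y' = 0,
so isolating y',
  dy/dx = -(x/32)/(y/2) = -x/(16y)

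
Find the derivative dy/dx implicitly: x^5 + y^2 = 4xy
Differentiate both sides with respect to x, treating y as y(x). By the chain rule, any term containing y contributes a factor of y' = dy/dx when we differentiate it.

Move every term to one side and write the relation as F(x, y) = 0. Term by term,
  d/dx[x^5] = 5x^4
  d/dx[-4xy] = -4x·y' - 4y
  d/dx[y^2] = 2y·y'

The pieces without y' make up ∂F/∂x and the coefficient of y' is ∂F/∂y:
  ∂F/∂x = 5x^4 - 4y,
  ∂F/∂y = -4x + 2y.

Since d/dx[F] = ∂F/∂x + (∂F/∂y)·y' = 0, solve for y':
  (∂F/∂y)·y' = -∂F/∂x
  dy/dx = -(∂F/∂x)/(∂F/∂y) = -(5x^4 - 4y)/(-4x + 2y) = (5x^4 - 4y)/(2(2x - y))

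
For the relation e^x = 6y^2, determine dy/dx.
Take d/dx of both sides. Since y is implicitly a function of x, the chain rule attaches a y' = dy/dx factor whenever we differentiate through y.

Set F(x, y) = (left side) − (right side), so the curve is F = 0. Differentiating each term of F:
  d/dx[-6y^2] = -12y·y'
  d/dx[e^(x)] = e^(x)

Collecting, the y'-free part is the partial derivative in x and the y' coefficient is the partial derivative in y:
  ∂F/∂x = e^(x)
  ∂F/∂y = -12y

so d/dx[F(x, y(x))] = ∂F/∂x + (∂F/∂y)·y' = 0. Rearranging,
  dy/dx = -(∂F/∂x)/(∂F/∂y) = -(e^(x))/(-12y) = e^(x)/(12y)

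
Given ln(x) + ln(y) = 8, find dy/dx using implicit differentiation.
Take d/dx of both sides. Since y is implicitly a function of x, the chain rule attaches a y' = dy/dx factor whenever we differentiate through y.

Set F(x, y) = (left side) − (right side), so the curve is F = 0. Differentiating each term of F:
  d/dx[ln(x)] = 1/x
  d/dx[ln(y)] = y'/y
  d/dx[-8] = 0

Collecting, the y'-free part is the partial derivative in x and the y' coefficient is the partial derivative in y:
  ∂F/∂x = 1/x
  ∂F/∂y = 1/y

so d/dx[F(x, y(x))] = ∂F/∂x + (∂F/∂y)·y' = 0. Rearranging,
  dy/dx = -(∂F/∂x)/(∂F/∂y) = -(1/x)/(1/y) = -y/x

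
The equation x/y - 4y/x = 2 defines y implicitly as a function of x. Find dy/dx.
Apply d/dx to both sides, remembering that y depends on x. Each occurrence of y therefore brings in a y' = dy/dx via the chain rule.

With F(x, y) equal to the left-hand side minus the right, differentiate F term by term:
  d/dx[x/y] = -x·y'/y^2 + 1/y
  d/dx[-4y/x] = -4·y'/x + 4y/x^2
  d/dx[-2] = 0
Adding these up, d/dx[F] = 0 becomes
  (1/y + 4y/x^2) + (-x/y^2 - 4/x)·y' = 0,
so isolating y',
  dy/dx = -(1/y + 4y/x^2)/(-x/y^2 - 4/x)
        = -((x^2 + 4y^2)/(x^2y))/(-(x^2 + 4y^2)/(xy^2)) = y/x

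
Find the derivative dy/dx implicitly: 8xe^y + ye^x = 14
Take d/dx of both sides. Since y is implicitly a function of x, the chain rule attaches a y' = dy/dx factor whenever we differentiate through y.

Set F(x, y) = (left side) − (right side), so the curve is F = 0. Differentiating each term of F:
  d/dx[8x·e^(y)] = 8x·y'·e^(y) + 8e^(y)
  d/dx[y·e^(x)] = y·e^(x) + y'·e^(x)
  d/dx[-14] = 0

Collecting, the y'-free part is the partial derivative in x and the y' coefficient is the partial derivative in y:
  ∂F/∂x = y·e^(x) + 8e^(y)
  ∂F/∂y = 8x·e^(y) + e^(x)

so d/dx[F(x, y(x))] = ∂F/∂x + (∂F/∂y)·y' = 0. Rearranging,
  dy/dx = -(∂F/∂x)/(∂F/∂y) = -(y·e^(x) + 8e^(y))/(8x·e^(y) + e^(x)) = (-y·e^(x) - 8e^(y))/(8x·e^(y) + e^(x))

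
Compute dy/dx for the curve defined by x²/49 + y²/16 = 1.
Differentiate both sides with respect to x, treating y as y(x). By the chain rule, any term containing y contributes a factor of y' = dy/dx when we differentiate it.

Move every term to one side and write the relation as F(x, y) = 0. Term by term,
  d/dx[x^2/49] = 2x/49
  d/dx[y^2/16] = y·y'/8
  d/dx[-1] = 0

The pieces without y' make up ∂F/∂x and the coefficient of y' is ∂F/∂y:
  ∂F/∂x = 2x/49,
  ∂F/∂y = y/8.

Since d/dx[F] = ∂F/∂x + (∂F/∂y)·y' = 0, solve for y':
  (∂F/∂y)·y' = -∂F/∂x
  dy/dx = -(∂F/∂x)/(∂F/∂y) = -(2x/49)/(y/8) = -16x/(49y)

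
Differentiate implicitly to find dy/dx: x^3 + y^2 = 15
Take d/dx of both sides. Since y is implicitly a function of x, the chain rule attaches a y' = dy/dx factor whenever we differentiate through y.

Set F(x, y) = (left side) − (right side), so the curve is F = 0. Differentiating each term of F:
  d/dx[x^3] = 3x^2
  d/dx[y^2] = 2y·y'
  d/dx[-15] = 0

Collecting, the y'-free part is the partial derivative in x and the y' coefficient is the partial derivative in y:
  ∂F/∂x = 3x^2
  ∂F/∂y = 2y

so d/dx[F(x, y(x))] = ∂F/∂x + (∂F/∂y)·y' = 0. Rearranging,
  dy/dx = -(∂F/∂x)/(∂F/∂y) = -(3x^2)/(2y) = -3x^2/(2y)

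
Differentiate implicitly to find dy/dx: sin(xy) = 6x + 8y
Apply d/dx to both sides, remembering that y depends on x. Each occurrence of y therefore brings in a y' = dy/dx via the chain rule.

With F(x, y) equal to the left-hand side minus the right, differentiate F term by term:
  d/dx[-6x] = -6
  d/dx[-8y] = -8·y'
  d/dx[sin(xy)] = (x·y' + y)·cos(xy)
Adding these up, d/dx[F] = 0 becomes
  (y·cos(xy) - 6) + (x·cos(xy) - 8)·y' = 0,
so isolating y',
  dy/dx = -(y·cos(xy) - 6)/(x·cos(xy) - 8) = (-y·cos(xy) + 6)/(x·cos(xy) - 8)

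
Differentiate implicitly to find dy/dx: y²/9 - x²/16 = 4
Differentiate the relation implicitly: treat y = y(x) and apply the chain rule, so every y-derivative picks up a y' = dy/dx factor.

With everything moved to the left-hand side, differentiate term by term:
  d/dx[-x^2/16] = -x/8
  d/dx[y^2/9] = 2y·y'/9
  d/dx[-4] = 0

Separating the contributions that come from x directly and those that come through y:
  without y':      -x/8
  multiplying y':  2y/9

so (-x/8) + (2y/9)·y' = 0, and therefore
  dy/dx = -(-x/8)/(2y/9) = 9x/(16y)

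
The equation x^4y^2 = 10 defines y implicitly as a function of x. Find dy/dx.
Take d/dx of both sides. Since y is implicitly a function of x, the chain rule attaches a y' = dy/dx factor whenever we differentiate through y.

Set F(x, y) = (left side) − (right side), so the curve is F = 0. Differentiating each term of F:
  d/dx[x^4y^2] = 2x^4y·y' + 4x^3y^2
  d/dx[-10] = 0

Collecting, the y'-free part is the partial derivative in x and the y' coefficient is the partial derivative in y:
  ∂F/∂x = 4x^3y^2
  ∂F/∂y = 2x^4y

so d/dx[F(x, y(x))] = ∂F/∂x + (∂F/∂y)·y' = 0. Rearranging,
  dy/dx = -(∂F/∂x)/(∂F/∂y) = -(4x^3y^2)/(2x^4y) = -2y/x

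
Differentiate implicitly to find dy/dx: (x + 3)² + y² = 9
Take d/dx of both sides. Since y is implicitly a function of x, the chain rule attaches a y' = dy/dx factor whenever we differentiate through y.

Set F(x, y) = (left side) − (right side), so the curve is F = 0. Differentiating each term of F:
  d/dx[y^2] = 2y·y'
  d/dx[(x + 3)^2] = 2x + 6
  d/dx[-9] = 0

Collecting, the y'-free part is the partial derivative in x and the y' coefficient is the partial derivative in y:
  ∂F/∂x = 2x + 6
  ∂F/∂y = 2y

so d/dx[F(x, y(x))] = ∂F/∂x + (∂F/∂y)·y' = 0. Rearranging,
  dy/dx = -(∂F/∂x)/(∂F/∂y) = -(2x + 6)/(2y) = (-x - 3)/y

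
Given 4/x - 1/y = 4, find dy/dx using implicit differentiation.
Differentiate the relation implicitly: treat y = y(x) and apply the chain rule, so every y-derivative picks up a y' = dy/dx factor.

With everything moved to the left-hand side, differentiate term by term:
  d/dx[-1/y] = y'/y^2
  d/dx[4/x] = -4/x^2
  d/dx[-4] = 0

Separating the contributions that come from x directly and those that come through y:
  without y':      -4/x^2
  multiplying y':  y^(-2)

so (-4/x^2) + (y^(-2))·y' = 0, and therefore
  dy/dx = -(-4/x^2)/(y^(-2)) = 4y^2/x^2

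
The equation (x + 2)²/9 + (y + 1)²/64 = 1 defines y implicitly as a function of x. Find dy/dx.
Differentiate the relation implicitly: treat y = y(x) and apply the chain rule, so every y-derivative picks up a y' = dy/dx factor.

With everything moved to the left-hand side, differentiate term by term:
  d/dx[(x + 2)^2/9] = 2x/9 + 4/9
  d/dx[(y + 1)^2/64] = y'(y + 1)/32
  d/dx[-1] = 0

Separating the contributions that come from x directly and those that come through y:
  without y':      2x/9 + 4/9
  multiplying y':  y/32 + 1/32

so (2x/9 + 4/9) + (y/32 + 1/32)·y' = 0, and therefore
  dy/dx = -(2x/9 + 4/9)/(y/32 + 1/32)
        = -(2(x + 2)/9)/((y + 1)/32) = 64(-x - 2)/(9(y + 1))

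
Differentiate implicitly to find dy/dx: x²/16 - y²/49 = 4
Differentiate the relation implicitly: treat y = y(x) and apply the chain rule, so every y-derivative picks up a y' = dy/dx factor.

With everything moved to the left-hand side, differentiate term by term:
  d/dx[x^2/16] = x/8
  d/dx[-y^2/49] = -2y·y'/49
  d/dx[-4] = 0

Separating the contributions that come from x directly and those that come through y:
  without y':      x/8
  multiplying y':  -2y/49

so (x/8) + (-2y/49)·y' = 0, and therefore
  dy/dx = -(x/8)/(-2y/49) = 49x/(16y)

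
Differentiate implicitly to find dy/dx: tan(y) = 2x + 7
Differentiate both sides with respect to x, treating y as y(x). By the chain rule, any term containing y contributes a factor of y' = dy/dx when we differentiate it.

Move every term to one side and write the relation as F(x, y) = 0. Term by term,
  d/dx[-2x] = -2
  d/dx[tan(y)] = y'(tan(y)^2 + 1)
  d/dx[-7] = 0

The pieces without y' make up ∂F/∂x and the coefficient of y' is ∂F/∂y:
  ∂F/∂x = -2,
  ∂F/∂y = tan(y)^2 + 1.

Since d/dx[F] = ∂F/∂x + (∂F/∂y)·y' = 0, solve for y':
  (∂F/∂y)·y' = -∂F/∂x
  dy/dx = -(∂F/∂x)/(∂F/∂y) = -(-2)/(tan(y)^2 + 1) = 2cos(y)^2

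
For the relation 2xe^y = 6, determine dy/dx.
Apply d/dx to both sides, remembering that y depends on x. Each occurrence of y therefore brings in a y' = dy/dx via the chain rule.

With F(x, y) equal to the left-hand side minus the right, differentiate F term by term:
  d/dx[2x·e^(y)] = 2x·y'·e^(y) + 2e^(y)
  d/dx[-6] = 0
Adding these up, d/dx[F] = 0 becomes
  (2e^(y)) + (2x·e^(y))·y' = 0,
so isolating y',
  dy/dx = -(2e^(y))/(2x·e^(y)) = -1/x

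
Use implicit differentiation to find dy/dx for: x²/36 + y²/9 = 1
Apply d/dx to both sides, remembering that y depends on x. Each occurrence of y therefore brings in a y' = dy/dx via the chain rule.

With F(x, y) equal to the left-hand side minus the right, differentiate F term by term:
  d/dx[x^2/36] = x/18
  d/dx[y^2/9] = 2y·y'/9
  d/dx[-1] = 0
Adding these up, d/dx[F] = 0 becomes
  (x/18) + (2y/9)·y' = 0,
so isolating y',
  dy/dx = -(x/18)/(2y/9) = -x/(4y)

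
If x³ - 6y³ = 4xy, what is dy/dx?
Apply d/dx to both sides, remembering that y depends on x. Each occurrence of y therefore brings in a y' = dy/dx via the chain rule.

With F(x, y) equal to the left-hand side minus the right, differentiate F term by term:
  d/dx[x^3] = 3x^2
  d/dx[-4xy] = -4x·y' - 4y
  d/dx[-6y^3] = -18y^2·y'
Adding these up, d/dx[F] = 0 becomes
  (3x^2 - 4y) + (-4x - 18y^2)·y' = 0,
so isolating y',
  dy/dx = -(3x^2 - 4y)/(-4x - 18y^2) = (3x^2 - 4y)/(2(2x + 9y^2))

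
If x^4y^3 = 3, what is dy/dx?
Take d/dx of both sides. Since y is implicitly a function of x, the chain rule attaches a y' = dy/dx factor whenever we differentiate through y.

Set F(x, y) = (left side) − (right side), so the curve is F = 0. Differentiating each term of F:
  d/dx[x^4y^3] = 3x^4y^2·y' + 4x^3y^3
  d/dx[-3] = 0

Collecting, the y'-free part is the partial derivative in x and the y' coefficient is the partial derivative in y:
  ∂F/∂x = 4x^3y^3
  ∂F/∂y = 3x^4y^2

so d/dx[F(x, y(x))] = ∂F/∂x + (∂F/∂y)·y' = 0. Rearranging,
  dy/dx = -(∂F/∂x)/(∂F/∂y) = -(4x^3y^3)/(3x^4y^2) = -4y/(3x)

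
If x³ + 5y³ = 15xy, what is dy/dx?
Differentiate both sides with respect to x, treating y as y(x). By the chain rule, any term containing y contributes a factor of y' = dy/dx when we differentiate it.

Move every term to one side and write the relation as F(x, y) = 0. Term by term,
  d/dx[x^3] = 3x^2
  d/dx[-15xy] = -15x·y' - 15y
  d/dx[5y^3] = 15y^2·y'

The pieces without y' make up ∂F/∂x and the coefficient of y' is ∂F/∂y:
  ∂F/∂x = 3x^2 - 15y,
  ∂F/∂y = -15x + 15y^2.

Since d/dx[F] = ∂F/∂x + (∂F/∂y)·y' = 0, solve for y':
  (∂F/∂y)·y' = -∂F/∂x
  dy/dx = -(∂F/∂x)/(∂F/∂y) = -(3x^2 - 15y)/(-15x + 15y^2) = (x^2/5 - y)/(x - y^2)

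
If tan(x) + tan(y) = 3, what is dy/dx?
Apply d/dx to both sides, remembering that y depends on x. Each occurrence of y therefore brings in a y' = dy/dx via the chain rule.

With F(x, y) equal to the left-hand side minus the right, differentiate F term by term:
  d/dx[tan(x)] = tan(x)^2 + 1
  d/dx[tan(y)] = y'(tan(y)^2 + 1)
  d/dx[-3] = 0
Adding these up, d/dx[F] = 0 becomes
  (tan(x)^2 + 1) + (tan(y)^2 + 1)·y' = 0,
so isolating y',
  dy/dx = -(tan(x)^2 + 1)/(tan(y)^2 + 1) = -cos(y)^2/cos(x)^2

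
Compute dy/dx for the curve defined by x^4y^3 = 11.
Differentiate the relation implicitly: treat y = y(x) and apply the chain rule, so every y-derivative picks up a y' = dy/dx factor.

With everything moved to the left-hand side, differentiate term by term:
  d/dx[x^4y^3] = 3x^4y^2·y' + 4x^3y^3
  d/dx[-11] = 0

Separating the contributions that come from x directly and those that come through y:
  without y':      4x^3y^3
  multiplying y':  3x^4y^2

so (4x^3y^3) + (3x^4y^2)·y' = 0, and therefore
  dy/dx = -(4x^3y^3)/(3x^4y^2) = -4y/(3x)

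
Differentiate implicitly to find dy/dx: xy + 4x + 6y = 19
Take d/dx of both sides. Since y is implicitly a function of x, the chain rule attaches a y' = dy/dx factor whenever we differentiate through y.

Set F(x, y) = (left side) − (right side), so the curve is F = 0. Differentiating each term of F:
  d/dx[xy] = x·y' + y
  d/dx[4x] = 4
  d/dx[6y] = 6·y'
  d/dx[-19] = 0

Collecting, the y'-free part is the partial derivative in x and the y' coefficient is the partial derivative in y:
  ∂F/∂x = y + 4
  ∂F/∂y = x + 6

so d/dx[F(x, y(x))] = ∂F/∂x + (∂F/∂y)·y' = 0. Rearranging,
  dy/dx = -(∂F/∂x)/(∂F/∂y) = -(y + 4)/(x + 6) = (-y - 4)/(x + 6)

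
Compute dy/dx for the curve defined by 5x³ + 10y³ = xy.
Differentiate the relation implicitly: treat y = y(x) and apply the chain rule, so every y-derivative picks up a y' = dy/dx factor.

With everything moved to the left-hand side, differentiate term by term:
  d/dx[5x^3] = 15x^2
  d/dx[-xy] = -x·y' - y
  d/dx[10y^3] = 30y^2·y'

Separating the contributions that come from x directly and those that come through y:
  without y':      15x^2 - y
  multiplying y':  -x + 30y^2

so (15x^2 - y) + (-x + 30y^2)·y' = 0, and therefore
  dy/dx = -(15x^2 - y)/(-x + 30y^2) = (15x^2 - y)/(x - 30y^2)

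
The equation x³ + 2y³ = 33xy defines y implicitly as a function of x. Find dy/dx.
Take d/dx of both sides. Since y is implicitly a function of x, the chain rule attaches a y' = dy/dx factor whenever we differentiate through y.

Set F(x, y) = (left side) − (right side), so the curve is F = 0. Differentiating each term of F:
  d/dx[x^3] = 3x^2
  d/dx[-33xy] = -33x·y' - 33y
  d/dx[2y^3] = 6y^2·y'

Collecting, the y'-free part is the partial derivative in x and the y' coefficient is the partial derivative in y:
  ∂F/∂x = 3x^2 - 33y
  ∂F/∂y = -33x + 6y^2

so d/dx[F(x, y(x))] = ∂F/∂x + (∂F/∂y)·y' = 0. Rearranging,
  dy/dx = -(∂F/∂x)/(∂F/∂y) = -(3x^2 - 33y)/(-33x + 6y^2) = (x^2 - 11y)/(11x - 2y^2)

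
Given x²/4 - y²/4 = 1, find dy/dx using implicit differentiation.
Differentiate both sides with respect to x, treating y as y(x). By the chain rule, any term containing y contributes a factor of y' = dy/dx when we differentiate it.

Move every term to one side and write the relation as F(x, y) = 0. Term by term,
  d/dx[x^2/4] = x/2
  d/dx[-y^2/4] = -y·y'/2
  d/dx[-1] = 0

The pieces without y' make up ∂F/∂x and the coefficient of y' is ∂F/∂y:
  ∂F/∂x = x/2,
  ∂F/∂y = -y/2.

Since d/dx[F] = ∂F/∂x + (∂F/∂y)·y' = 0, solve for y':
  (∂F/∂y)·y' = -∂F/∂x
  dy/dx = -(∂F/∂x)/(∂F/∂y) = -(x/2)/(-y/2) = x/y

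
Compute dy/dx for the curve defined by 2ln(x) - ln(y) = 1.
Differentiate both sides with respect to x, treating y as y(x). By the chain rule, any term containing y contributes a factor of y' = dy/dx when we differentiate it.

Move every term to one side and write the relation as F(x, y) = 0. Term by term,
  d/dx[2ln(x)] = 2/x
  d/dx[-ln(y)] = -y'/y
  d/dx[-1] = 0

The pieces without y' make up ∂F/∂x and the coefficient of y' is ∂F/∂y:
  ∂F/∂x = 2/x,
  ∂F/∂y = -1/y.

Since d/dx[F] = ∂F/∂x + (∂F/∂y)·y' = 0, solve for y':
  (∂F/∂y)·y' = -∂F/∂x
  dy/dx = -(∂F/∂x)/(∂F/∂y) = -(2/x)/(-1/y) = 2y/x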